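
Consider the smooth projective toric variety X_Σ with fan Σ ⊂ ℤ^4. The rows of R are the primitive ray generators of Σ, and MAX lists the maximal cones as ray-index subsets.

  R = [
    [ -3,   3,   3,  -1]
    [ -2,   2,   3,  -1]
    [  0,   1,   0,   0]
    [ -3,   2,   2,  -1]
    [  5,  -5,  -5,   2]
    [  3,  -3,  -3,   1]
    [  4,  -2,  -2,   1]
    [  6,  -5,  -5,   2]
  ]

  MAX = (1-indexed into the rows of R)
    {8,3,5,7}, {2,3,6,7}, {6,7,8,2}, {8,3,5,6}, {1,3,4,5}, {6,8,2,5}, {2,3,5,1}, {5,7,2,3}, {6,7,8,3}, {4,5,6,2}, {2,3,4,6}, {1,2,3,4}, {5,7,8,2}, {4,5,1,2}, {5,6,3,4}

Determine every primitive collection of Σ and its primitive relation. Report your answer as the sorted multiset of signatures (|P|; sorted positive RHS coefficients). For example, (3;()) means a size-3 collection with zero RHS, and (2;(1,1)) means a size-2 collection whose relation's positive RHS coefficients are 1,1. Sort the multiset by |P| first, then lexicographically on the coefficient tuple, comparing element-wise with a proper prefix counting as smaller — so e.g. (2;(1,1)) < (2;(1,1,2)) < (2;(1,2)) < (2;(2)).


Primitive collections (9):

  P = {1,6}:  v_{1} + v_{6} = 0 — sig = (2;())
  P = {4,8}:  v_{4} + v_{8} = v_{6} — sig = (2;(1))
  P = {1,8}:  v_{1} + v_{8} = v_{2} + v_{3} + v_{5} — sig = (2;(1,1,1))
  P = {4,7}:  v_{4} + v_{7} = v_{2} + v_{3} + v_{6} — sig = (2;(1,1,1))
  P = {1,7}:  v_{1} + v_{7} = 2·v_{2} + 2·v_{3} + v_{5} — sig = (2;(1,2,2))
  P = {2,3,8}:  v_{2} + v_{3} + v_{8} = v_{7} — sig = (3;(1))
  P = {5,6,7}:  v_{5} + v_{6} + v_{7} = 2·v_{8} — sig = (3;(2))
  P = {2,3,4,5}:  v_{2} + v_{3} + v_{4} + v_{5} = 0 — sig = (4;())
  P = {2,3,5,6}:  v_{2} + v_{3} + v_{5} + v_{6} = v_{8} — sig = (4;(1))

Hence PRS(X_Σ) =
    (2;())
    (2;(1))
    (2;(1,1,1))
    (2;(1,1,1))
    (2;(1,2,2))
    (3;(1))
    (3;(2))
    (4;())
    (4;(1))


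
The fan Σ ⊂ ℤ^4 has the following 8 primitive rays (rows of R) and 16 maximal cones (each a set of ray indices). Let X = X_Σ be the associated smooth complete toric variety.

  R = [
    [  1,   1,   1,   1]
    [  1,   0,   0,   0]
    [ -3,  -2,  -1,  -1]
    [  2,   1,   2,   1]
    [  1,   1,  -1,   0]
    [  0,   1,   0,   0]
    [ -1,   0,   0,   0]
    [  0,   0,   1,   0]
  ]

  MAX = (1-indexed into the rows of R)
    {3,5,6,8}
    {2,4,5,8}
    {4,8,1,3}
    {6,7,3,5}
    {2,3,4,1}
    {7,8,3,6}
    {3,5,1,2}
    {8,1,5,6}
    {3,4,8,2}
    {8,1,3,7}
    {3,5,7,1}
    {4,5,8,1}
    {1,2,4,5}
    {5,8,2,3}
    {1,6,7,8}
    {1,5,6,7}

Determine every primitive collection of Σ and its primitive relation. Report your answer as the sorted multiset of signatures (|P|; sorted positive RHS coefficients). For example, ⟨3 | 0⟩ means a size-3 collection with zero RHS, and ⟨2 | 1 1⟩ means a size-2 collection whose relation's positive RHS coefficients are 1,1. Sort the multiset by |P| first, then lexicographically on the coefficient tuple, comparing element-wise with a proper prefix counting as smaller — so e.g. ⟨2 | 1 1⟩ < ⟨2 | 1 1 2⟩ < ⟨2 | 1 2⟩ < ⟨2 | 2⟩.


Δ(Σ) — 8 vertices, 9 min non-faces:

  P={2,7}:  v_{2} + v_{7} = 0  →  sig = ⟨2 | 0⟩
  P={2,6}:  v_{2} + v_{6} = v_{5} + v_{8}  →  sig = ⟨2 | 1 1⟩
  P={4,7}:  v_{4} + v_{7} = v_{1} + v_{8}  →  sig = ⟨2 | 1 1⟩
  P={4,6}:  v_{4} + v_{6} = v_{1} + v_{5} + 2·v_{8}  →  sig = ⟨2 | 1 1 2⟩
  P={3,4,5}:  v_{3} + v_{4} + v_{5} = 0  →  sig = ⟨3 | 0⟩
  P={1,2,8}:  v_{1} + v_{2} + v_{8} = v_{4}  →  sig = ⟨3 | 1⟩
  P={5,7,8}:  v_{5} + v_{7} + v_{8} = v_{6}  →  sig = ⟨3 | 1⟩
  P={1,3,6}:  v_{1} + v_{3} + v_{6} = 2·v_{7}  →  sig = ⟨3 | 2⟩
  P={1,3,5,8}:  v_{1} + v_{3} + v_{5} + v_{8} = v_{7}  →  sig = ⟨4 | 1⟩

Hence PRS(X_Σ) =
    ⟨2 | 0⟩
    ⟨2 | 1 1⟩
    ⟨2 | 1 1⟩
    ⟨2 | 1 1 2⟩
    ⟨3 | 0⟩
    ⟨3 | 1⟩
    ⟨3 | 1⟩
    ⟨3 | 2⟩
    ⟨4 | 1⟩


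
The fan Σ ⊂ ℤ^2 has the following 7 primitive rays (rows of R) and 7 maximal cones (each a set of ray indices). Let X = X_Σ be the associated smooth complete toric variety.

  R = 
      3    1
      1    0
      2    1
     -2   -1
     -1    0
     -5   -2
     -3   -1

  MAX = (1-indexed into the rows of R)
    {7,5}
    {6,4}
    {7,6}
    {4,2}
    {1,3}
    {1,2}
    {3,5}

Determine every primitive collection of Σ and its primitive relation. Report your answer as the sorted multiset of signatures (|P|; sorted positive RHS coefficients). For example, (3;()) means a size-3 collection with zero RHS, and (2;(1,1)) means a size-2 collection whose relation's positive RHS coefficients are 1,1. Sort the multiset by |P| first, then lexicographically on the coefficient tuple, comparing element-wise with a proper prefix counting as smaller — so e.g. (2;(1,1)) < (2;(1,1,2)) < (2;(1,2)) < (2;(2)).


Σ has 14 primitive collections:

  • {1,7}:  v_{1} + v_{7} = 0 ; sig = (2;())
  • {2,5}:  v_{2} + v_{5} = 0 ; sig = (2;())
  • {3,4}:  v_{3} + v_{4} = 0 ; sig = (2;())
  • {1,4}:  v_{1} + v_{4} = v_{2} ; sig = (2;(1))
  • {1,5}:  v_{1} + v_{5} = v_{3} ; sig = (2;(1))
  • {1,6}:  v_{1} + v_{6} = v_{4} ; sig = (2;(1))
  • {2,3}:  v_{2} + v_{3} = v_{1} ; sig = (2;(1))
  • {2,7}:  v_{2} + v_{7} = v_{4} ; sig = (2;(1))
  • {3,6}:  v_{3} + v_{6} = v_{7} ; sig = (2;(1))
  • {3,7}:  v_{3} + v_{7} = v_{5} ; sig = (2;(1))
  • {4,5}:  v_{4} + v_{5} = v_{7} ; sig = (2;(1))
  • {4,7}:  v_{4} + v_{7} = v_{6} ; sig = (2;(1))
  • {2,6}:  v_{2} + v_{6} = 2·v_{4} ; sig = (2;(2))
  • {5,6}:  v_{5} + v_{6} = 2·v_{7} ; sig = (2;(2))

Signatures (|P|; sorted positive RHS coefficients), sorted:
{ (2;()) ×3,  (2;(1)) ×9,  (2;(2)) ×2 }


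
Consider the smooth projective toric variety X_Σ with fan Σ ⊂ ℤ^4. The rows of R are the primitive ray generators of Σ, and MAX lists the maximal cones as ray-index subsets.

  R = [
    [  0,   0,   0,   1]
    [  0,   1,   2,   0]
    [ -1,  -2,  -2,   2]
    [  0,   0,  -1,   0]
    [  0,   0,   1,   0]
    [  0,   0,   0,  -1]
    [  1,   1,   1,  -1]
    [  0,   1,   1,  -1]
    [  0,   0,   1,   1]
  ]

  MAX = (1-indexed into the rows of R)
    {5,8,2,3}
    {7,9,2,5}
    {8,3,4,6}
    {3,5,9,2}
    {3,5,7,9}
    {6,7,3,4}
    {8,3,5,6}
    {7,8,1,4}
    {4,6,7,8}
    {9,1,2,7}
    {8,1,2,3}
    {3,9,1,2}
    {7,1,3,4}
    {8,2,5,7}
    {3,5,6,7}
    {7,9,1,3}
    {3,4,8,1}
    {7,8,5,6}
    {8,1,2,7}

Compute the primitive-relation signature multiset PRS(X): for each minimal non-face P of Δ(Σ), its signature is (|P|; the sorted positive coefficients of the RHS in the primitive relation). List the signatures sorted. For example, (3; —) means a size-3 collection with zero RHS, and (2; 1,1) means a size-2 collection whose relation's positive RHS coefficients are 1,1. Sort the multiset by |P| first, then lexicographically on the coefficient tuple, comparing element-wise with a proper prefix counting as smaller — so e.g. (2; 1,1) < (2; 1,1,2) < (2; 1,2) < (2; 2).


Σ has 10 primitive collections:

  P = {1,6}:  v_{1} + v_{6} = 0 ; sig = (2; —)
  P = {4,5}:  v_{4} + v_{5} = 0 ; sig = (2; —)
  P = {1,5}:  v_{1} + v_{5} = v_{9} ; sig = (2; 1)
  P = {4,9}:  v_{4} + v_{9} = v_{1} ; sig = (2; 1)
  P = {6,9}:  v_{6} + v_{9} = v_{5} ; sig = (2; 1)
  P = {8,9}:  v_{8} + v_{9} = v_{2} ; sig = (2; 1)
  P = {2,4}:  v_{2} + v_{4} = v_{1} + v_{8} ; sig = (2; 1,1)
  P = {2,6}:  v_{2} + v_{6} = v_{5} + v_{8} ; sig = (2; 1,1)
  P = {3,7,8}:  v_{3} + v_{7} + v_{8} = 0 ; sig = (3; —)
  P = {2,3,7}:  v_{2} + v_{3} + v_{7} = v_{9} ; sig = (3; 1)

Sorted signature multiset PRS(X):
    (2; —)
    (2; —)
    (2; 1)
    (2; 1)
    (2; 1)
    (2; 1)
    (2; 1,1)
    (2; 1,1)
    (3; —)
    (3; 1)


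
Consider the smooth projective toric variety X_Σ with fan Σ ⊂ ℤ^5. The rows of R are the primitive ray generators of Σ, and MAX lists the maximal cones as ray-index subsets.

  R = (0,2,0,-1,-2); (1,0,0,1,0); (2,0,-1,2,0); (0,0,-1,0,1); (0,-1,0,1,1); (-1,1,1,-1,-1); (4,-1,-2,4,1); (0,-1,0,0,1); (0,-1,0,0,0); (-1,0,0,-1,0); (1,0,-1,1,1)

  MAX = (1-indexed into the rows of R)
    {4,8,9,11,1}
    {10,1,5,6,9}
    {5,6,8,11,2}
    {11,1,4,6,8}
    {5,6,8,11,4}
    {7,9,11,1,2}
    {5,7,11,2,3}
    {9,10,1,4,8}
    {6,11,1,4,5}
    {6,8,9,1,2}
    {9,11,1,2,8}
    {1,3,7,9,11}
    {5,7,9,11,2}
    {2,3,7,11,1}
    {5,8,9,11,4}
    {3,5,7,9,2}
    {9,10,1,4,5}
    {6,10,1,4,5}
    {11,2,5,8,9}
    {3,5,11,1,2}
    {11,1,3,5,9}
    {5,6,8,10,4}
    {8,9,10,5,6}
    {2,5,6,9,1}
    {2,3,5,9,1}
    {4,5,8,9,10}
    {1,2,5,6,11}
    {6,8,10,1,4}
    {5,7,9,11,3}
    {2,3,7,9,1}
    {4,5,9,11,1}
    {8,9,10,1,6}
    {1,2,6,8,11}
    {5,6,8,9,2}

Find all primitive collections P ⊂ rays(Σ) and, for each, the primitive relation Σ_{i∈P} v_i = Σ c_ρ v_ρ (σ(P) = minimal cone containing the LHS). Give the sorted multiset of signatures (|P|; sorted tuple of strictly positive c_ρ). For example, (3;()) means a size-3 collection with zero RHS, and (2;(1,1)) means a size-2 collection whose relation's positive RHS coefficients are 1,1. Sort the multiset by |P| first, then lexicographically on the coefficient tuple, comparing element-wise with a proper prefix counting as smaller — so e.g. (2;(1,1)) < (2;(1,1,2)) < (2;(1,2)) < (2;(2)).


Δ(Σ) — 11 vertices, 17 min non-faces:

  • {2,10}:  v_{2} + v_{10} = 0  ⟹  sig = (2;())
  • {2,4}:  v_{2} + v_{4} = v_{11}  ⟹  sig = (2;(1))
  • {10,11}:  v_{10} + v_{11} = v_{4}  ⟹  sig = (2;(1))
  • {6,7}:  v_{6} + v_{7} = v_{2} + v_{3}  ⟹  sig = (2;(1,1))
  • {3,6}:  v_{3} + v_{6} = v_{1} + v_{2} + v_{5}  ⟹  sig = (2;(1,1,1))
  • {3,8}:  v_{3} + v_{8} = v_{2} + v_{9} + v_{11}  ⟹  sig = (2;(1,1,1))
  • {7,10}:  v_{7} + v_{10} = v_{3} + v_{9} + v_{11}  ⟹  sig = (2;(1,1,1))
  • {3,10}:  v_{3} + v_{10} = v_{1} + v_{5} + v_{9} + v_{11}  ⟹  sig = (2;(1,1,1,1))
  • {3,4}:  v_{3} + v_{4} = v_{1} + v_{5} + v_{9} + 2·v_{11}  ⟹  sig = (2;(1,1,1,2))
  • {4,7}:  v_{4} + v_{7} = v_{3} + v_{9} + 2·v_{11}  ⟹  sig = (2;(1,1,2))
  • {7,8}:  v_{7} + v_{8} = 2·v_{2} + 2·v_{9} + 2·v_{11}  ⟹  sig = (2;(2,2,2))
  • {1,5,8}:  v_{1} + v_{5} + v_{8} = 0  ⟹  sig = (3;())
  • {6,9,11}:  v_{6} + v_{9} + v_{11} = 0  ⟹  sig = (3;())
  • {4,6,9}:  v_{4} + v_{6} + v_{9} = v_{10}  ⟹  sig = (3;(1))
  • {1,5,7}:  v_{1} + v_{5} + v_{7} = 2·v_{3}  ⟹  sig = (3;(2))
  • {2,3,9,11}:  v_{2} + v_{3} + v_{9} + v_{11} = v_{7}  ⟹  sig = (4;(1))
  • {1,2,5,9,11}:  v_{1} + v_{2} + v_{5} + v_{9} + v_{11} = v_{3}  ⟹  sig = (5;(1))

Hence PRS(X_Σ) =
[(2;()), (2;(1)), (2;(1)), (2;(1,1)), (2;(1,1,1)), (2;(1,1,1)), (2;(1,1,1)), (2;(1,1,1,1)), (2;(1,1,1,2)), (2;(1,1,2)), (2;(2,2,2)), (3;()), (3;()), (3;(1)), (3;(2)), (4;(1)), (5;(1))]


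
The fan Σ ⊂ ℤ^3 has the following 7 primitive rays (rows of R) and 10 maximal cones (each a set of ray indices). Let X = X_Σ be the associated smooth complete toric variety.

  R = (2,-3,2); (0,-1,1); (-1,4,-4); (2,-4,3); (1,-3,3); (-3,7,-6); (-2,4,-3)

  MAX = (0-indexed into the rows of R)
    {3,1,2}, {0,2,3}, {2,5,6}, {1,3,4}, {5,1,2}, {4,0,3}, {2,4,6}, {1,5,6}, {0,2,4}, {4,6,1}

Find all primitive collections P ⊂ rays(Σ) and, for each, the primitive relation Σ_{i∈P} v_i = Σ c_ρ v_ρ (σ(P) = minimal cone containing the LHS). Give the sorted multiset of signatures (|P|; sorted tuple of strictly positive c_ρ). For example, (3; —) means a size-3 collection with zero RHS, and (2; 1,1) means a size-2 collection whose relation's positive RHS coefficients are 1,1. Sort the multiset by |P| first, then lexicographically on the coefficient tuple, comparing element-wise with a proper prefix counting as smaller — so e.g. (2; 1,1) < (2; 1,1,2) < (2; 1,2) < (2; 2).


|primitive collections| = 9. Relations:

  P = {3,6}:  v_{3} + v_{6} = 0  ⟹  sig = (2; —)
  P = {0,1}:  v_{0} + v_{1} = v_{3}  ⟹  sig = (2; 1)
  P = {0,5}:  v_{0} + v_{5} = v_{2}  ⟹  sig = (2; 1)
  P = {4,5}:  v_{4} + v_{5} = v_{6}  ⟹  sig = (2; 1)
  P = {0,6}:  v_{0} + v_{6} = v_{2} + v_{4}  ⟹  sig = (2; 1,1)
  P = {3,5}:  v_{3} + v_{5} = v_{1} + v_{2}  ⟹  sig = (2; 1,1)
  P = {1,2,4}:  v_{1} + v_{2} + v_{4} = 0  ⟹  sig = (3; —)
  P = {1,2,6}:  v_{1} + v_{2} + v_{6} = v_{5}  ⟹  sig = (3; 1)
  P = {2,3,4}:  v_{2} + v_{3} + v_{4} = v_{0}  ⟹  sig = (3; 1)

Sorted signature multiset PRS(X):
{ (2; —),  (2; 1) ×3,  (2; 1,1) ×2,  (3; —),  (3; 1) ×2 }


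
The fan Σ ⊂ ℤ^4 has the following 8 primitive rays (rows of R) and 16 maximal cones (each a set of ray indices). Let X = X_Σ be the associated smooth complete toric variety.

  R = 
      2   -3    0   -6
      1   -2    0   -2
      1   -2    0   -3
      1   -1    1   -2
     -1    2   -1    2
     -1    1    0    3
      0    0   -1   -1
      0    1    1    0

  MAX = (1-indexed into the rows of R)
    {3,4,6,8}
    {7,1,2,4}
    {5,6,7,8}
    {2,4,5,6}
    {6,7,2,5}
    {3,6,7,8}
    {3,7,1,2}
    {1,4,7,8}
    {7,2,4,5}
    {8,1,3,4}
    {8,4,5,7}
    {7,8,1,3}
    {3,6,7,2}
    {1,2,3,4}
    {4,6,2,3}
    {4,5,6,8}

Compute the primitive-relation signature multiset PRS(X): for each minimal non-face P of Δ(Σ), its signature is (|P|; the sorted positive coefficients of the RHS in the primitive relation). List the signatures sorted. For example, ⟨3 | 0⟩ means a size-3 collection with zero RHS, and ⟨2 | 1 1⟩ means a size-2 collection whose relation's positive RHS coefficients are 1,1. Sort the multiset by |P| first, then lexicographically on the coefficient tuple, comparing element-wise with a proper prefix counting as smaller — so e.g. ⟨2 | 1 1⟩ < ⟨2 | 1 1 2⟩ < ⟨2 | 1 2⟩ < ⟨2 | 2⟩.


Primitive collections (6):

  • {1,6}:  v_{1} + v_{6} = v_{3}  ⇒ sig = ⟨2 | 1⟩
  • {2,8}:  v_{2} + v_{8} = v_{4}  ⇒ sig = ⟨2 | 1⟩
  • {3,5}:  v_{3} + v_{5} = v_{7}  ⇒ sig = ⟨2 | 1⟩
  • {1,5}:  v_{1} + v_{5} = v_{4} + 2·v_{7}  ⇒ sig = ⟨2 | 1 2⟩
  • {4,6,7}:  v_{4} + v_{6} + v_{7} = 0  ⇒ sig = ⟨3 | 0⟩
  • {3,4,7}:  v_{3} + v_{4} + v_{7} = v_{1}  ⇒ sig = ⟨3 | 1⟩

Signatures (|P|; sorted positive RHS coefficients), sorted:
    |P|=2: 4 collections, coeffs (1), (1), (1), (1,2)
    |P|=3: 2 collections, coeffs (), (1)


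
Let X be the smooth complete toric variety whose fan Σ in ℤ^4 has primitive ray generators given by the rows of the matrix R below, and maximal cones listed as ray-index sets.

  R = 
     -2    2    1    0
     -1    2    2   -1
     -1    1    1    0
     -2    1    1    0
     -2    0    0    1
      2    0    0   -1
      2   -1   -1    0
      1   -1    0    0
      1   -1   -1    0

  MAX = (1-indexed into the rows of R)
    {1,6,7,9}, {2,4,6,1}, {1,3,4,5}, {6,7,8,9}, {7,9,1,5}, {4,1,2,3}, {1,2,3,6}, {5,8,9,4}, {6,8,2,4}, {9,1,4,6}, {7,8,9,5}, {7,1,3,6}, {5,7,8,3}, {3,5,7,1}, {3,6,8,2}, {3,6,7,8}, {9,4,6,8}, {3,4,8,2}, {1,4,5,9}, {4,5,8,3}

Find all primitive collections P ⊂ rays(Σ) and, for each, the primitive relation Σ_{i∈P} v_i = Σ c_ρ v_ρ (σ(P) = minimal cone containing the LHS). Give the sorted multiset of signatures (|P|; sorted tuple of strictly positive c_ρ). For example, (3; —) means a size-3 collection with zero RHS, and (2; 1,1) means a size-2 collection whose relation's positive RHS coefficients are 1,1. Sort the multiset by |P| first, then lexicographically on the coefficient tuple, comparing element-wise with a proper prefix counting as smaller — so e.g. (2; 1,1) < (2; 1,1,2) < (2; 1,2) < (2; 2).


Minimal non-faces — 8 found among 9 rays, 20 max cones:

  P={3,9}:  v_{3} + v_{9} = 0 — sig = (2; —)
  P={4,7}:  v_{4} + v_{7} = 0 — sig = (2; —)
  P={5,6}:  v_{5} + v_{6} = 0 — sig = (2; —)
  P={1,8}:  v_{1} + v_{8} = v_{3} — sig = (2; 1)
  P={2,5}:  v_{2} + v_{5} = v_{3} + v_{4} — sig = (2; 1,1)
  P={2,7}:  v_{2} + v_{7} = v_{3} + v_{6} — sig = (2; 1,1)
  P={2,9}:  v_{2} + v_{9} = v_{4} + v_{6} — sig = (2; 1,1)
  P={3,4,6}:  v_{3} + v_{4} + v_{6} = v_{2} — sig = (3; 1)

so the primitive-relation signature multiset is
{ (2; —) ×3,  (2; 1),  (2; 1,1) ×3,  (3; 1) }


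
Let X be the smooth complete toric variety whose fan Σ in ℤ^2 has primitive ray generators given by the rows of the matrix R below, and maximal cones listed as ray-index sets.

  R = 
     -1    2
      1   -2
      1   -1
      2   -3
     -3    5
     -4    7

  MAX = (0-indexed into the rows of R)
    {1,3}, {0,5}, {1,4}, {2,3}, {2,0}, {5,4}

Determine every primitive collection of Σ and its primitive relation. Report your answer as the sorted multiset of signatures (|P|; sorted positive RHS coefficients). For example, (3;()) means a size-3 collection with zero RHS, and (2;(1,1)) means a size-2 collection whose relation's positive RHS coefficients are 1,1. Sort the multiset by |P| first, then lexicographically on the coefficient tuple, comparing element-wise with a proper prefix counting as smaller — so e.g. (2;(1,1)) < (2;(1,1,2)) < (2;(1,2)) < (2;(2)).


|primitive collections| = 9. Relations:

  P = {0,1}:  v_{0} + v_{1} = 0 ; sig = (2;())
  P = {0,3}:  v_{0} + v_{3} = v_{2} ; sig = (2;(1))
  P = {0,4}:  v_{0} + v_{4} = v_{5} ; sig = (2;(1))
  P = {1,2}:  v_{1} + v_{2} = v_{3} ; sig = (2;(1))
  P = {1,5}:  v_{1} + v_{5} = v_{4} ; sig = (2;(1))
  P = {3,4}:  v_{3} + v_{4} = v_{0} ; sig = (2;(1))
  P = {2,4}:  v_{2} + v_{4} = 2·v_{0} ; sig = (2;(2))
  P = {3,5}:  v_{3} + v_{5} = 2·v_{0} ; sig = (2;(2))
  P = {2,5}:  v_{2} + v_{5} = 3·v_{0} ; sig = (2;(3))

Signatures (|P|; sorted positive RHS coefficients), sorted:
{ (2;()),  (2;(1)) ×5,  (2;(2)) ×2,  (2;(3)) }


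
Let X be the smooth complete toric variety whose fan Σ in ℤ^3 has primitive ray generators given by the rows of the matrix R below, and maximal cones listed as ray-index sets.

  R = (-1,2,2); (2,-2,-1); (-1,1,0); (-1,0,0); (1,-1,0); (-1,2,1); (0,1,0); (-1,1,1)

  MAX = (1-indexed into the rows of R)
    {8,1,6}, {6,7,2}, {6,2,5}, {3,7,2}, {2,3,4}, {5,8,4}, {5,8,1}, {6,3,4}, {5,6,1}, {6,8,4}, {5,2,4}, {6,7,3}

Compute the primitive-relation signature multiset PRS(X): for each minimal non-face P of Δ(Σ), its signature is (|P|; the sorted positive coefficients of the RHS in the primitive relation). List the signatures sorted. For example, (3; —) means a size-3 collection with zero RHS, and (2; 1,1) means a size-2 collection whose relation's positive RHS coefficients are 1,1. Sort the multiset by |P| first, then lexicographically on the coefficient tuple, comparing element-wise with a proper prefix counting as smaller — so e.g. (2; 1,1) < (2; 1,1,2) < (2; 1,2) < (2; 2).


14 collections generate NE(X_Σ); each relation:

  {3,5}:  v_{3} + v_{5} = 0 — sig = (2; —)
  {2,8}:  v_{2} + v_{8} = v_{5} — sig = (2; 1)
  {4,7}:  v_{4} + v_{7} = v_{3} — sig = (2; 1)
  {7,8}:  v_{7} + v_{8} = v_{6} — sig = (2; 1)
  {1,3}:  v_{1} + v_{3} = v_{6} + v_{8} — sig = (2; 1,1)
  {3,8}:  v_{3} + v_{8} = v_{4} + v_{6} — sig = (2; 1,1)
  {5,7}:  v_{5} + v_{7} = v_{2} + v_{6} — sig = (2; 1,1)
  {1,2}:  v_{1} + v_{2} = 2·v_{5} + v_{6} — sig = (2; 1,2)
  {1,7}:  v_{1} + v_{7} = v_{5} + 2·v_{6} — sig = (2; 1,2)
  {1,4}:  v_{1} + v_{4} = 2·v_{8} — sig = (2; 2)
  {2,4,6}:  v_{2} + v_{4} + v_{6} = 0 — sig = (3; —)
  {2,3,6}:  v_{2} + v_{3} + v_{6} = v_{7} — sig = (3; 1)
  {4,5,6}:  v_{4} + v_{5} + v_{6} = v_{8} — sig = (3; 1)
  {5,6,8}:  v_{5} + v_{6} + v_{8} = v_{1} — sig = (3; 1)

Signatures (|P|; sorted positive RHS coefficients), sorted:
    |P|=2: 10 collections, coeffs (), (1), (1), (1), (1,1), (1,1), (1,1), (1,2), (1,2), (2)
    |P|=3: 4 collections, coeffs (), (1), (1), (1)


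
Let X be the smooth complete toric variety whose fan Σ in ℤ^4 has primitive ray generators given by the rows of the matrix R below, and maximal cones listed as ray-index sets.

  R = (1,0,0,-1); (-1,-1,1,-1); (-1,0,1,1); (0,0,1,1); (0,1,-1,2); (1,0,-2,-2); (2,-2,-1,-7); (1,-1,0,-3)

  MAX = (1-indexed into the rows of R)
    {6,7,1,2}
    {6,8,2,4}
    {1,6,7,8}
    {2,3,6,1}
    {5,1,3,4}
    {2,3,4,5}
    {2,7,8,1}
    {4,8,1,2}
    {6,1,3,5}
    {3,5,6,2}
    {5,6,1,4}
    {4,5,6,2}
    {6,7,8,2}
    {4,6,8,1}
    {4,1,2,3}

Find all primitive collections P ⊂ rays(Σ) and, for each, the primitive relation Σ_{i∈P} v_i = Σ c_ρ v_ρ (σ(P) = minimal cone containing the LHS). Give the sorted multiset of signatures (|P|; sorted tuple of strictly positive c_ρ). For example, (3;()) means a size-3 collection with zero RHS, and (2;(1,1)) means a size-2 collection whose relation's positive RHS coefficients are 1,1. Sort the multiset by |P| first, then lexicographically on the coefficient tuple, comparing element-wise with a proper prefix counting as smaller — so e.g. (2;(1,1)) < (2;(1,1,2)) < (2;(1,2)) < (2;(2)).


9 minimal non-faces of Δ(Σ) (on 8 rays):

  {3,8}:  v_{3} + v_{8} = v_{1} + v_{2} — sig = (2;(1,1))
  {5,7}:  v_{5} + v_{7} = v_{6} + v_{8} — sig = (2;(1,1))
  {5,8}:  v_{5} + v_{8} = v_{4} + v_{6} — sig = (2;(1,1))
  {3,7}:  v_{3} + v_{7} = 2·v_{1} + 2·v_{2} + v_{6} — sig = (2;(1,2,2))
  {4,7}:  v_{4} + v_{7} = 2·v_{8} — sig = (2;(2))
  {1,2,5}:  v_{1} + v_{2} + v_{5} = 0 — sig = (3;())
  {3,4,6}:  v_{3} + v_{4} + v_{6} = 0 — sig = (3;())
  {1,2,4,6}:  v_{1} + v_{2} + v_{4} + v_{6} = v_{8} — sig = (4;(1))
  {1,2,6,8}:  v_{1} + v_{2} + v_{6} + v_{8} = v_{7} — sig = (4;(1))

Hence PRS(X_Σ) =
{ (2;(1,1)) ×3,  (2;(1,2,2)),  (2;(2)),  (3;()) ×2,  (4;(1)) ×2 }


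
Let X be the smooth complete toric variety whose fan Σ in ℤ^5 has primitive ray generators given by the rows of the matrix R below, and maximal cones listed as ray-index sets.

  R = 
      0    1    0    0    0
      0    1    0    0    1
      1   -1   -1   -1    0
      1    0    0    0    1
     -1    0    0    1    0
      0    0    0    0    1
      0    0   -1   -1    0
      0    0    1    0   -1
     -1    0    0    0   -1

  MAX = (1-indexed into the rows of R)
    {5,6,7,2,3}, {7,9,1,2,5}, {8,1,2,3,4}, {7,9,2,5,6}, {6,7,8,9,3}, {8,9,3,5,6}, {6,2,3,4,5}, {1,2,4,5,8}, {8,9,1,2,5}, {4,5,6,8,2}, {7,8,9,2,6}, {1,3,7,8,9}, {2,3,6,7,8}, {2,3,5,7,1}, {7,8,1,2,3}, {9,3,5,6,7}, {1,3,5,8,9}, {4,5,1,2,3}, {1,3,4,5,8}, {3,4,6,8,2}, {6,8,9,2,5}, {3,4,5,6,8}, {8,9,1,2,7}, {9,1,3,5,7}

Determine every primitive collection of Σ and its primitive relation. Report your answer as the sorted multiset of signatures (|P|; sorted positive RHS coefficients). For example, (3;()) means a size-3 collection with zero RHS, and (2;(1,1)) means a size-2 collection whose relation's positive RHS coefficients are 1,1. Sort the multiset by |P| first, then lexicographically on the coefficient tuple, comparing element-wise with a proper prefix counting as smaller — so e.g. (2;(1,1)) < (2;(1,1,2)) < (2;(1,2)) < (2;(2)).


Primitive collections (6):

  P={4,9}:  v_{4} + v_{9} = 0 ; sig = (2;())
  P={1,6}:  v_{1} + v_{6} = v_{2} ; sig = (2;(1))
  P={4,7}:  v_{4} + v_{7} = v_{2} + v_{3} ; sig = (2;(1,1))
  P={2,3,9}:  v_{2} + v_{3} + v_{9} = v_{7} ; sig = (3;(1))
  P={5,7,8}:  v_{5} + v_{7} + v_{8} = v_{9} ; sig = (3;(1))
  P={2,3,5,8}:  v_{2} + v_{3} + v_{5} + v_{8} = 0 ; sig = (4;())

Sorted signature multiset PRS(X):
[(2;()), (2;(1)), (2;(1,1)), (3;(1)), (3;(1)), (4;())]


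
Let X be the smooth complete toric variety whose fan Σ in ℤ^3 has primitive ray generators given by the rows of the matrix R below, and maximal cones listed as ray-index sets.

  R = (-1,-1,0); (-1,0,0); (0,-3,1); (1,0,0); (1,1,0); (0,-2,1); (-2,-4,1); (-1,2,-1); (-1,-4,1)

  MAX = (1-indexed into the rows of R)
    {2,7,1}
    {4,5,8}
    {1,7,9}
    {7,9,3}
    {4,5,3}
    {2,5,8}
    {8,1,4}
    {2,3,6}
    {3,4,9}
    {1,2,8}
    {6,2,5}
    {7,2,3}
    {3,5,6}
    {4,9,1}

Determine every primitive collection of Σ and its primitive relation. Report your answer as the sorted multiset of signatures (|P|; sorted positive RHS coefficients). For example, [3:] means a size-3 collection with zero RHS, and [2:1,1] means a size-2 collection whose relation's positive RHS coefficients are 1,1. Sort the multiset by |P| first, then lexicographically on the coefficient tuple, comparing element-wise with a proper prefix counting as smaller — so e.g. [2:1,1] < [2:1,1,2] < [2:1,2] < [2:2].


The 16 primitive collections of Σ (r=9, n=3):

  • {1,5}:  v_{1} + v_{5} = 0  →  sig = [2:]
  • {2,4}:  v_{2} + v_{4} = 0  →  sig = [2:]
  • {1,3}:  v_{1} + v_{3} = v_{9}  →  sig = [2:1]
  • {2,9}:  v_{2} + v_{9} = v_{7}  →  sig = [2:1]
  • {3,8}:  v_{3} + v_{8} = v_{1}  →  sig = [2:1]
  • {4,7}:  v_{4} + v_{7} = v_{9}  →  sig = [2:1]
  • {5,9}:  v_{5} + v_{9} = v_{3}  →  sig = [2:1]
  • {6,8}:  v_{6} + v_{8} = v_{2}  →  sig = [2:1]
  • {1,6}:  v_{1} + v_{6} = v_{2} + v_{3}  →  sig = [2:1,1]
  • {4,6}:  v_{4} + v_{6} = v_{3} + v_{5}  →  sig = [2:1,1]
  • {5,7}:  v_{5} + v_{7} = v_{2} + v_{3}  →  sig = [2:1,1]
  • {6,9}:  v_{6} + v_{9} = v_{2} + 2·v_{3}  →  sig = [2:1,2]
  • {7,8}:  v_{7} + v_{8} = 2·v_{1} + v_{2}  →  sig = [2:1,2]
  • {8,9}:  v_{8} + v_{9} = 2·v_{1}  →  sig = [2:2]
  • {6,7}:  v_{6} + v_{7} = 2·v_{2} + 2·v_{3}  →  sig = [2:2,2]
  • {2,3,5}:  v_{2} + v_{3} + v_{5} = v_{6}  →  sig = [3:1]

so the primitive-relation signature multiset is
    |P|=2: 15 collections, coeffs (), (), (1), (1), (1), (1), (1), (1), (1,1), (1,1), (1,1), (1,2), (1,2), (2), (2,2)
    |P|=3: 1 collection, coeffs (1)


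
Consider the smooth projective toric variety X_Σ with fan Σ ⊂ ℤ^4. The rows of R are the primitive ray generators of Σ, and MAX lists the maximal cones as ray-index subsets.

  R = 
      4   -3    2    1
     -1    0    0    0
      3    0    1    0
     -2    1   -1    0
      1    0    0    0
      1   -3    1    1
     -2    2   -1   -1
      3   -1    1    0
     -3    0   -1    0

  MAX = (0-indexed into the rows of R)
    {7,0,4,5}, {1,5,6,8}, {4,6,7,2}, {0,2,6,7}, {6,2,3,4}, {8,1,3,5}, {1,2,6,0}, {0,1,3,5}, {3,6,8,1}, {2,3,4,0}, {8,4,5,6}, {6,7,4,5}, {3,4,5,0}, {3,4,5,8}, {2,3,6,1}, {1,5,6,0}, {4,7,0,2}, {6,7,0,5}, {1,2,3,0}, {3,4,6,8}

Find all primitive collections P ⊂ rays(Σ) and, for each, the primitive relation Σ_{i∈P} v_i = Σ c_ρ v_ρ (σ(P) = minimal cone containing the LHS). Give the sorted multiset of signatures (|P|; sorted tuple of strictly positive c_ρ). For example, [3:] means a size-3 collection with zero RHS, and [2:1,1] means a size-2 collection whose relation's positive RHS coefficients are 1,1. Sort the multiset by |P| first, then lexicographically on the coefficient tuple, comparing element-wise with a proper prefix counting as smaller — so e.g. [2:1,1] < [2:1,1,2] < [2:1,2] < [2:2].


Minimal non-faces — 10 found among 9 rays, 20 max cones:

  P = {1,4}:  v_{1} + v_{4} = 0 — sig = [2:]
  P = {2,8}:  v_{2} + v_{8} = 0 — sig = [2:]
  P = {0,8}:  v_{0} + v_{8} = v_{5} — sig = [2:1]
  P = {2,5}:  v_{2} + v_{5} = v_{0} — sig = [2:1]
  P = {3,7}:  v_{3} + v_{7} = v_{4} — sig = [2:1]
  P = {1,7}:  v_{1} + v_{7} = v_{0} + v_{6} — sig = [2:1,1]
  P = {7,8}:  v_{7} + v_{8} = v_{4} + v_{5} + v_{6} — sig = [2:1,1,1]
  P = {0,3,6}:  v_{0} + v_{3} + v_{6} = 0 — sig = [3:]
  P = {0,4,6}:  v_{0} + v_{4} + v_{6} = v_{7} — sig = [3:1]
  P = {3,5,6}:  v_{3} + v_{5} + v_{6} = v_{8} — sig = [3:1]

Hence PRS(X_Σ) =
{ [2:] ×2,  [2:1] ×3,  [2:1,1],  [2:1,1,1],  [3:],  [3:1] ×2 }


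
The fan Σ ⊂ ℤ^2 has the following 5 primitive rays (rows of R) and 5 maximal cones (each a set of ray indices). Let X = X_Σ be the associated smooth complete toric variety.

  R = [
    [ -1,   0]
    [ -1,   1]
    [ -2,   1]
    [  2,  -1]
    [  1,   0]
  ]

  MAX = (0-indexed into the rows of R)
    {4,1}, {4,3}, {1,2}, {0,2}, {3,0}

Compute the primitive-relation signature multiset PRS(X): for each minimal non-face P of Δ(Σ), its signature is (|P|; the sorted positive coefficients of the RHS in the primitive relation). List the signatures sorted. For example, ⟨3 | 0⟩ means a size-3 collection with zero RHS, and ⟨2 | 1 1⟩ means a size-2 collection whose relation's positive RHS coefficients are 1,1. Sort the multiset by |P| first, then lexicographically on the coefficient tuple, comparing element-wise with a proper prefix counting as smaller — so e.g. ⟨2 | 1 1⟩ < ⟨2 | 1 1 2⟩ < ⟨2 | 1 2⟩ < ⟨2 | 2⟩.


Δ(Σ) — 5 vertices, 5 min non-faces:

  • {0,4}:  v_{0} + v_{4} = 0 ; sig = ⟨2 | 0⟩
  • {2,3}:  v_{2} + v_{3} = 0 ; sig = ⟨2 | 0⟩
  • {0,1}:  v_{0} + v_{1} = v_{2} ; sig = ⟨2 | 1⟩
  • {1,3}:  v_{1} + v_{3} = v_{4} ; sig = ⟨2 | 1⟩
  • {2,4}:  v_{2} + v_{4} = v_{1} ; sig = ⟨2 | 1⟩

Sorted signature multiset PRS(X):
    |P|=2: 5 collections, coeffs (), (), (1), (1), (1)


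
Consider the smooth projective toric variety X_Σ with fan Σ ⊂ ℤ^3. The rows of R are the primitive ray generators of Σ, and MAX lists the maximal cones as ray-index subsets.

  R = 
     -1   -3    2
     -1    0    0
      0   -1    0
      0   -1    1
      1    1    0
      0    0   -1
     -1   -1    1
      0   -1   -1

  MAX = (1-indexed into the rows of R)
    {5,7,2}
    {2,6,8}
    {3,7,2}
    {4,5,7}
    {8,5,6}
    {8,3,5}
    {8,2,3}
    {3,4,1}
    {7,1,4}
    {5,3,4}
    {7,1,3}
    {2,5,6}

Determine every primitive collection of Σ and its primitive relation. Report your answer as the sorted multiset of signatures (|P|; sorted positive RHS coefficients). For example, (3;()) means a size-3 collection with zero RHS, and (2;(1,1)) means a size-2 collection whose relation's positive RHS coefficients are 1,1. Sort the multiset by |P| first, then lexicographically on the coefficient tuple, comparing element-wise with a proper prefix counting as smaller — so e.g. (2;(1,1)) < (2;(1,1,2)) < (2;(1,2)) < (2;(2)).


|primitive collections| = 14. Relations:

  P = {2,4}:  v_{2} + v_{4} = v_{7}  ⇒ sig = (2;(1))
  P = {3,6}:  v_{3} + v_{6} = v_{8}  ⇒ sig = (2;(1))
  P = {4,6}:  v_{4} + v_{6} = v_{3}  ⇒ sig = (2;(1))
  P = {6,7}:  v_{6} + v_{7} = v_{2} + v_{3}  ⇒ sig = (2;(1,1))
  P = {1,2}:  v_{1} + v_{2} = v_{3} + 2·v_{7}  ⇒ sig = (2;(1,2))
  P = {1,6}:  v_{1} + v_{6} = 2·v_{3} + v_{7}  ⇒ sig = (2;(1,2))
  P = {7,8}:  v_{7} + v_{8} = v_{2} + 2·v_{3}  ⇒ sig = (2;(1,2))
  P = {1,8}:  v_{1} + v_{8} = 3·v_{3} + v_{7}  ⇒ sig = (2;(1,3))
  P = {1,5}:  v_{1} + v_{5} = 2·v_{4}  ⇒ sig = (2;(2))
  P = {4,8}:  v_{4} + v_{8} = 2·v_{3}  ⇒ sig = (2;(2))
  P = {2,3,5}:  v_{2} + v_{3} + v_{5} = 0  ⇒ sig = (3;())
  P = {2,5,8}:  v_{2} + v_{5} + v_{8} = v_{6}  ⇒ sig = (3;(1))
  P = {3,4,7}:  v_{3} + v_{4} + v_{7} = v_{1}  ⇒ sig = (3;(1))
  P = {3,5,7}:  v_{3} + v_{5} + v_{7} = v_{4}  ⇒ sig = (3;(1))

Hence PRS(X_Σ) =
    |P|=2: 10 collections, coeffs (1), (1), (1), (1,1), (1,2), (1,2), (1,2), (1,3), (2), (2)
    |P|=3: 4 collections, coeffs (), (1), (1), (1)


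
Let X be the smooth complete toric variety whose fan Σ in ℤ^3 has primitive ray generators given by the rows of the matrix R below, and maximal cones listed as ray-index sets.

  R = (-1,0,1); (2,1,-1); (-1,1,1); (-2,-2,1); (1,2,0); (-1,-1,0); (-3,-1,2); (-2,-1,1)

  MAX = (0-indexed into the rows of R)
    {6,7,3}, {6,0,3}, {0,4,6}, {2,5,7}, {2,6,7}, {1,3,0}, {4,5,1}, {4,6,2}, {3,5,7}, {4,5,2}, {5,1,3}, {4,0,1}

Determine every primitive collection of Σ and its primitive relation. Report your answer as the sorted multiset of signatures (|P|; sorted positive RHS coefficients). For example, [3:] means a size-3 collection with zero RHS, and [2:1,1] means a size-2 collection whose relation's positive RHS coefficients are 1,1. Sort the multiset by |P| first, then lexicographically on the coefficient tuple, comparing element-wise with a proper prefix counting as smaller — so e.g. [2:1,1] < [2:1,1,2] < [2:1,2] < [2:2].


|primitive collections| = 10. Relations:

  • {1,7}:  v_{1} + v_{7} = 0 ; sig = [2:]
  • {0,5}:  v_{0} + v_{5} = v_{7} ; sig = [2:1]
  • {0,7}:  v_{0} + v_{7} = v_{6} ; sig = [2:1]
  • {1,2}:  v_{1} + v_{2} = v_{4} ; sig = [2:1]
  • {1,6}:  v_{1} + v_{6} = v_{0} ; sig = [2:1]
  • {2,3}:  v_{2} + v_{3} = v_{6} ; sig = [2:1]
  • {3,4}:  v_{3} + v_{4} = v_{0} ; sig = [2:1]
  • {4,7}:  v_{4} + v_{7} = v_{2} ; sig = [2:1]
  • {0,2}:  v_{0} + v_{2} = v_{4} + v_{6} ; sig = [2:1,1]
  • {5,6}:  v_{5} + v_{6} = 2·v_{7} ; sig = [2:2]

so the primitive-relation signature multiset is
[[2:], [2:1], [2:1], [2:1], [2:1], [2:1], [2:1], [2:1], [2:1,1], [2:2]]


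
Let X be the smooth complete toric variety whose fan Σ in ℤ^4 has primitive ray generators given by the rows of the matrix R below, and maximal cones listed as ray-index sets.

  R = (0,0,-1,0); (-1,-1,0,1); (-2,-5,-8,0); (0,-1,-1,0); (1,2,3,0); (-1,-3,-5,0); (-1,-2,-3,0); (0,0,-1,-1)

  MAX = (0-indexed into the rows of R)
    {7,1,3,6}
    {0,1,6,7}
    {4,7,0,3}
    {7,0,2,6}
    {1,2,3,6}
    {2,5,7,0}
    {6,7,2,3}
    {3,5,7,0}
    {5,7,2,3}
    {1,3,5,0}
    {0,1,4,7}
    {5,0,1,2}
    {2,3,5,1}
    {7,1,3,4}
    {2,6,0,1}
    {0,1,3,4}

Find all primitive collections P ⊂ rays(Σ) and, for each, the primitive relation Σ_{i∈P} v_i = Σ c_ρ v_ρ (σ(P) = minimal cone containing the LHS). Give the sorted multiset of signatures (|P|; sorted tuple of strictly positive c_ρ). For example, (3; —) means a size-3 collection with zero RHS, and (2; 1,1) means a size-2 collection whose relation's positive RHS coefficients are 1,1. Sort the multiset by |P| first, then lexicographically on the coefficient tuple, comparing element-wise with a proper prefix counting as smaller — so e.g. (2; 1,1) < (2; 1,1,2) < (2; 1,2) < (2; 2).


Σ has 9 primitive collections:

  P={4,6}:  v_{4} + v_{6} = 0  so sig = (2; —)
  P={2,4}:  v_{2} + v_{4} = v_{5}  so sig = (2; 1)
  P={5,6}:  v_{5} + v_{6} = v_{2}  so sig = (2; 1)
  P={4,5}:  v_{4} + v_{5} = v_{0} + v_{3}  so sig = (2; 1,1)
  P={0,3,6}:  v_{0} + v_{3} + v_{6} = v_{5}  so sig = (3; 1)
  P={0,2,3}:  v_{0} + v_{2} + v_{3} = 2·v_{5}  so sig = (3; 2)
  P={1,5,7}:  v_{1} + v_{5} + v_{7} = 2·v_{6}  so sig = (3; 2)
  P={1,2,7}:  v_{1} + v_{2} + v_{7} = 3·v_{6}  so sig = (3; 3)
  P={0,1,3,7}:  v_{0} + v_{1} + v_{3} + v_{7} = v_{6}  so sig = (4; 1)

so the primitive-relation signature multiset is
{ (2; —),  (2; 1) ×2,  (2; 1,1),  (3; 1),  (3; 2) ×2,  (3; 3),  (4; 1) }


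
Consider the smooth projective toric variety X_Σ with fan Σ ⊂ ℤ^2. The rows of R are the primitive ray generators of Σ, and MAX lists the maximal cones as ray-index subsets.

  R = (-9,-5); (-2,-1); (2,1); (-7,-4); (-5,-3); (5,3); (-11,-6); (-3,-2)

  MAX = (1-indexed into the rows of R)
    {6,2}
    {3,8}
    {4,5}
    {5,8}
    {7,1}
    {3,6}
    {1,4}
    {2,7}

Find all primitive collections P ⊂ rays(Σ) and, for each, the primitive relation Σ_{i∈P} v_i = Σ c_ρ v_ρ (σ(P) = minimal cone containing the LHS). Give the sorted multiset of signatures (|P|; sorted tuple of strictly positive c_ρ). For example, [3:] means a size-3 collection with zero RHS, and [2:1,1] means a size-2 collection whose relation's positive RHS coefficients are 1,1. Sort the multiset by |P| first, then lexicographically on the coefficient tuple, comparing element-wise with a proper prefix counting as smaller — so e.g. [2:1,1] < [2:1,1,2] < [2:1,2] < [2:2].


Minimal non-faces — 20 found among 8 rays, 8 max cones:

  • {2,3}:  v_{2} + v_{3} = 0 ; sig = [2:]
  • {5,6}:  v_{5} + v_{6} = 0 ; sig = [2:]
  • {1,2}:  v_{1} + v_{2} = v_{7} ; sig = [2:1]
  • {1,3}:  v_{1} + v_{3} = v_{4} ; sig = [2:1]
  • {2,4}:  v_{2} + v_{4} = v_{1} ; sig = [2:1]
  • {2,5}:  v_{2} + v_{5} = v_{4} ; sig = [2:1]
  • {2,8}:  v_{2} + v_{8} = v_{5} ; sig = [2:1]
  • {3,4}:  v_{3} + v_{4} = v_{5} ; sig = [2:1]
  • {3,5}:  v_{3} + v_{5} = v_{8} ; sig = [2:1]
  • {3,7}:  v_{3} + v_{7} = v_{1} ; sig = [2:1]
  • {4,6}:  v_{4} + v_{6} = v_{2} ; sig = [2:1]
  • {6,8}:  v_{6} + v_{8} = v_{3} ; sig = [2:1]
  • {1,8}:  v_{1} + v_{8} = v_{4} + v_{5} ; sig = [2:1,1]
  • {5,7}:  v_{5} + v_{7} = v_{1} + v_{4} ; sig = [2:1,1]
  • {1,5}:  v_{1} + v_{5} = 2·v_{4} ; sig = [2:2]
  • {1,6}:  v_{1} + v_{6} = 2·v_{2} ; sig = [2:2]
  • {4,7}:  v_{4} + v_{7} = 2·v_{1} ; sig = [2:2]
  • {4,8}:  v_{4} + v_{8} = 2·v_{5} ; sig = [2:2]
  • {7,8}:  v_{7} + v_{8} = 2·v_{4} ; sig = [2:2]
  • {6,7}:  v_{6} + v_{7} = 3·v_{2} ; sig = [2:3]

Signatures (|P|; sorted positive RHS coefficients), sorted:
{ [2:] ×2,  [2:1] ×10,  [2:1,1] ×2,  [2:2] ×5,  [2:3] }


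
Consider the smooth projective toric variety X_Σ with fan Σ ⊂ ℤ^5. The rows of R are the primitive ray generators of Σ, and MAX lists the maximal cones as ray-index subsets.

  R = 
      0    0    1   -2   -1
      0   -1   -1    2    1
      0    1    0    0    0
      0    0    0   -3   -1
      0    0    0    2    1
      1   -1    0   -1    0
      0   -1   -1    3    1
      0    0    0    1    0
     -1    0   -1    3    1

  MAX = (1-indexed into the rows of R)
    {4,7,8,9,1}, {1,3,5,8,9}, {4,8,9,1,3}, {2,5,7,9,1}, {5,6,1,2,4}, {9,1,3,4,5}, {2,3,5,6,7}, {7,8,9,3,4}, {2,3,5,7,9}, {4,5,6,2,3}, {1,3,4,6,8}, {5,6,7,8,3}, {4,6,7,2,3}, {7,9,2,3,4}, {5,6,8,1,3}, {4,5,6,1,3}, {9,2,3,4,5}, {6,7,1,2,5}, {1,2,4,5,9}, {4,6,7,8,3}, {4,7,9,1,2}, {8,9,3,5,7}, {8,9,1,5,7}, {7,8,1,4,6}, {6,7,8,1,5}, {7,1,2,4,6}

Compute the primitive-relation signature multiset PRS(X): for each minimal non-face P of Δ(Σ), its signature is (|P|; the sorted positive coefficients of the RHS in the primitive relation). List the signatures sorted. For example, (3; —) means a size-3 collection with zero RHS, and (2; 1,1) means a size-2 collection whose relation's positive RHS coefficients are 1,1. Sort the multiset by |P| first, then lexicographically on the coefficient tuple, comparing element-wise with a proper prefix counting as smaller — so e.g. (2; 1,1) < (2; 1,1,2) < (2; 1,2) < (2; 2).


Minimal non-faces — 6 found among 9 rays, 26 max cones:

  • {2,8}:  v_{2} + v_{8} = v_{7}  ⟹  sig = (2; 1)
  • {6,9}:  v_{6} + v_{9} = v_{2}  ⟹  sig = (2; 1)
  • {1,2,3}:  v_{1} + v_{2} + v_{3} = 0  ⟹  sig = (3; —)
  • {4,5,8}:  v_{4} + v_{5} + v_{8} = 0  ⟹  sig = (3; —)
  • {1,3,7}:  v_{1} + v_{3} + v_{7} = v_{8}  ⟹  sig = (3; 1)
  • {4,5,7}:  v_{4} + v_{5} + v_{7} = v_{2}  ⟹  sig = (3; 1)

Signatures (|P|; sorted positive RHS coefficients), sorted:
    (2; 1)
    (2; 1)
    (3; —)
    (3; —)
    (3; 1)
    (3; 1)


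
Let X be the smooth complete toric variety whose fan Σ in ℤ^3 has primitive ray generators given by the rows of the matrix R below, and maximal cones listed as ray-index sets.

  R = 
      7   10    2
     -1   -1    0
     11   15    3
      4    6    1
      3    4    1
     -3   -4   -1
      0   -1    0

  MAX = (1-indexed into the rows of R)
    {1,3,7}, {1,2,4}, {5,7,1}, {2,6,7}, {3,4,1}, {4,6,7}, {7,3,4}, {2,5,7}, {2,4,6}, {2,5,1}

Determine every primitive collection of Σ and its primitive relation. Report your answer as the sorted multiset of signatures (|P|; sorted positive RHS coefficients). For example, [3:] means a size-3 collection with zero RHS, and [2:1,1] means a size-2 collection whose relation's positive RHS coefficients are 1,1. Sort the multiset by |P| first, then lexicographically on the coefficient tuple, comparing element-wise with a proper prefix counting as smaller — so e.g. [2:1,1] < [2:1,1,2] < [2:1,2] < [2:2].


|primitive collections| = 9. Relations:

  P={5,6}:  v_{5} + v_{6} = 0  ⟹  sig = [2:]
  P={1,6}:  v_{1} + v_{6} = v_{4}  ⟹  sig = [2:1]
  P={4,5}:  v_{4} + v_{5} = v_{1}  ⟹  sig = [2:1]
  P={2,3}:  v_{2} + v_{3} = v_{1} + v_{5}  ⟹  sig = [2:1,1]
  P={3,5}:  v_{3} + v_{5} = 2·v_{1} + v_{7}  ⟹  sig = [2:1,2]
  P={3,6}:  v_{3} + v_{6} = 2·v_{4} + v_{7}  ⟹  sig = [2:1,2]
  P={1,4,7}:  v_{1} + v_{4} + v_{7} = v_{3}  ⟹  sig = [3:1]
  P={2,4,7}:  v_{2} + v_{4} + v_{7} = v_{5}  ⟹  sig = [3:1]
  P={1,2,7}:  v_{1} + v_{2} + v_{7} = 2·v_{5}  ⟹  sig = [3:2]

so the primitive-relation signature multiset is
    [2:]
    [2:1]
    [2:1]
    [2:1,1]
    [2:1,2]
    [2:1,2]
    [3:1]
    [3:1]
    [3:2]


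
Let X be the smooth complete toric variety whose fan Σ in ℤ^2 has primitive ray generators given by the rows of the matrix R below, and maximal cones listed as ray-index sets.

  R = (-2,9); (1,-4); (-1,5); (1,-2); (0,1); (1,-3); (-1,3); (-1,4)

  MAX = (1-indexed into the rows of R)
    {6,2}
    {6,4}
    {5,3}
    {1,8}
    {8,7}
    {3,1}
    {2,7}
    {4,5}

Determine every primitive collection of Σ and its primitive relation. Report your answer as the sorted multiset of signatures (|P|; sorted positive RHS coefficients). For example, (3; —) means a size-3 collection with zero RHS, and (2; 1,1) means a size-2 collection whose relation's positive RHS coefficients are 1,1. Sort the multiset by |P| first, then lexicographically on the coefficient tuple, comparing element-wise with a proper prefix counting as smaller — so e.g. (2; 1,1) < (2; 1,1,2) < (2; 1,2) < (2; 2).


Δ(Σ) — 8 vertices, 20 min non-faces:

  P = {2,8}:  v_{2} + v_{8} = 0  ⟹  sig = (2; —)
  P = {6,7}:  v_{6} + v_{7} = 0  ⟹  sig = (2; —)
  P = {1,2}:  v_{1} + v_{2} = v_{3}  ⟹  sig = (2; 1)
  P = {2,3}:  v_{2} + v_{3} = v_{5}  ⟹  sig = (2; 1)
  P = {2,5}:  v_{2} + v_{5} = v_{6}  ⟹  sig = (2; 1)
  P = {3,8}:  v_{3} + v_{8} = v_{1}  ⟹  sig = (2; 1)
  P = {4,7}:  v_{4} + v_{7} = v_{5}  ⟹  sig = (2; 1)
  P = {5,6}:  v_{5} + v_{6} = v_{4}  ⟹  sig = (2; 1)
  P = {5,7}:  v_{5} + v_{7} = v_{8}  ⟹  sig = (2; 1)
  P = {5,8}:  v_{5} + v_{8} = v_{3}  ⟹  sig = (2; 1)
  P = {6,8}:  v_{6} + v_{8} = v_{5}  ⟹  sig = (2; 1)
  P = {1,6}:  v_{1} + v_{6} = v_{3} + v_{5}  ⟹  sig = (2; 1,1)
  P = {1,4}:  v_{1} + v_{4} = v_{3} + 2·v_{5}  ⟹  sig = (2; 1,2)
  P = {1,5}:  v_{1} + v_{5} = 2·v_{3}  ⟹  sig = (2; 2)
  P = {2,4}:  v_{2} + v_{4} = 2·v_{6}  ⟹  sig = (2; 2)
  P = {3,6}:  v_{3} + v_{6} = 2·v_{5}  ⟹  sig = (2; 2)
  P = {3,7}:  v_{3} + v_{7} = 2·v_{8}  ⟹  sig = (2; 2)
  P = {4,8}:  v_{4} + v_{8} = 2·v_{5}  ⟹  sig = (2; 2)
  P = {1,7}:  v_{1} + v_{7} = 3·v_{8}  ⟹  sig = (2; 3)
  P = {3,4}:  v_{3} + v_{4} = 3·v_{5}  ⟹  sig = (2; 3)

Hence PRS(X_Σ) =
[(2; —), (2; —), (2; 1), (2; 1), (2; 1), (2; 1), (2; 1), (2; 1), (2; 1), (2; 1), (2; 1), (2; 1,1), (2; 1,2), (2; 2), (2; 2), (2; 2), (2; 2), (2; 2), (2; 3), (2; 3)]
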